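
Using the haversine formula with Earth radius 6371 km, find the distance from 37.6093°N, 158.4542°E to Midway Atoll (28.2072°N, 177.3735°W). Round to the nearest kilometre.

Δλ = -177.3735 − 158.4542 = -335.8277°; wrapped into (−180°, 180°]: 24.1723°.
Δφ = 28.2072 − 37.6093 = -9.4021°.
a = sin²(Δφ/2) + cos φ₁ · cos φ₂ · sin²(Δλ/2) = 0.037323.
c = 2·atan2(√a, √(1−a)) = 0.38883 rad → d = 6371·c ≈ 2477.22 km.

2477 km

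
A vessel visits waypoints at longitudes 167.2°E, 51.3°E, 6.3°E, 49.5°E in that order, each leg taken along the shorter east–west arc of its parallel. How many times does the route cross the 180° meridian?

Leg 1: +167.2° → +51.3°, shortest Δλ = -115.9° (west) — does not cross 180°.
Leg 2: +51.3° → +6.3°, shortest Δλ = -45.0° (west) — does not cross 180°.
Leg 3: +6.3° → +49.5°, shortest Δλ = 43.2° (east) — does not cross 180°.
Total crossings: 0.

0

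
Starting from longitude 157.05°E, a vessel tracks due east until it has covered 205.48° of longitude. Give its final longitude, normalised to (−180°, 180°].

2.53°E

Start at +157.05°; shift +205.48° → +362.53°.
+362.53° lies outside (−180°, 180°]; subtract 360° → +2.53°.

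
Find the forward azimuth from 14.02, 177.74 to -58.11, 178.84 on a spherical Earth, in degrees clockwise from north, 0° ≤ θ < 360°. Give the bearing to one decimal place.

Δλ = 178.84 − 177.74 = 1.10°.
θ = atan2( sin Δλ · cos φ₂ , cos φ₁ · sin φ₂ − sin φ₁ · cos φ₂ · cos Δλ )
  = atan2(0.01014, -0.95173) = 179.389° → normalised to [0°, 360°): 179.389°.

179.4°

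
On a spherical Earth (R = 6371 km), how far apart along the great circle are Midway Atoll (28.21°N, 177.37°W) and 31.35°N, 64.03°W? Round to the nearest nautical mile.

Δλ = -64.03 − -177.37 = 113.34°.
Δφ = 31.35 − 28.21 = 3.14°.
a = sin²(Δφ/2) + cos φ₁ · cos φ₂ · sin²(Δλ/2) = 0.526113.
c = 2·atan2(√a, √(1−a)) = 1.62305 rad → d = 6371·c ≈ 10340.42 km ≈ 5583.38 nmi.

5583 nmi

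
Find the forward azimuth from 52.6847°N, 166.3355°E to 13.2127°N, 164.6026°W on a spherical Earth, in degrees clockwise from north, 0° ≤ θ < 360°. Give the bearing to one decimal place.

138.7°

Δλ = -164.6026 − 166.3355 = -330.9381°; wrapped into (−180°, 180°]: 29.0619°.
θ = atan2( sin Δλ · cos φ₂ , cos φ₁ · sin φ₂ − sin φ₁ · cos φ₂ · cos Δλ )
  = atan2(0.47290, -0.53822) = 138.696° → normalised to [0°, 360°): 138.696°.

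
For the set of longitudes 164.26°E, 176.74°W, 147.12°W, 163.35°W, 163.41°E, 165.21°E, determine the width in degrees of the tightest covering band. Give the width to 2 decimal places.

49.47°

Sort the longitudes: -176.74°, -163.35°, -147.12°, +163.41°, +164.26°, +165.21°.
Eastward gaps between consecutive values (wrapping around): 13.39°, 16.23°, 310.53°, 0.85°, 0.95°, 18.05°.
Largest gap = 310.53° ⇒ minimal covering band is its complement: 360° − 310.53° = 49.47°.
Band runs from +163.41° eastward to -147.12°, crossing the antimeridian.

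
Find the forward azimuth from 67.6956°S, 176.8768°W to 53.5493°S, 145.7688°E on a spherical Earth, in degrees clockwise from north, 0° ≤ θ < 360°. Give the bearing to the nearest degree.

Δλ = 145.7688 − -176.8768 = 322.6456°; wrapped into (−180°, 180°]: -37.3544°.
θ = atan2( sin Δλ · cos φ₂ , cos φ₁ · sin φ₂ − sin φ₁ · cos φ₂ · cos Δλ )
  = atan2(-0.36048, 0.13166) = -69.937° → normalised to [0°, 360°): 290.063°.

290°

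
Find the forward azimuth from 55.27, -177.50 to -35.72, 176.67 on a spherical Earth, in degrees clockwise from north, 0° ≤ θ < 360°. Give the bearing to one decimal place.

184.7°

Δλ = 176.67 − -177.50 = 354.17°; wrapped into (−180°, 180°]: -5.83°.
θ = atan2( sin Δλ · cos φ₂ , cos φ₁ · sin φ₂ − sin φ₁ · cos φ₂ · cos Δλ )
  = atan2(-0.08247, -0.99640) = -175.269° → normalised to [0°, 360°): 184.731°.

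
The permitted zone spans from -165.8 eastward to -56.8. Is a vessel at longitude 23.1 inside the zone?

Band width going east from -165.8° to -56.8°: ((-56.8 − -165.8) mod 360) = 109.0°.
Offset of +23.1° east of the west edge: ((23.1 − -165.8) mod 360) = 188.9°.
188.9° > 109.0° ⇒ outside.

No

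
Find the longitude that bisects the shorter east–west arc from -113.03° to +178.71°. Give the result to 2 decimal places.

Signed shortest Δλ from -113.03° to +178.71° is -68.26°.
Midpoint longitude = -113.03° + (-68.26°)/2 = -113.03° − 34.13° = -147.16°.
(The naïve average (-113.03 + +178.71)/2 = 32.84° is on the wrong side of the globe.)

-147.16°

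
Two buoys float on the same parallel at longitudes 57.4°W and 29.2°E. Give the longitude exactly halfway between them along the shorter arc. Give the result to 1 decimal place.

Signed shortest Δλ from -57.4° to +29.2° is +86.6°.
Midpoint longitude = -57.4° + (+86.6°)/2 = -57.4° + 43.3° = -14.1°.

14.1°W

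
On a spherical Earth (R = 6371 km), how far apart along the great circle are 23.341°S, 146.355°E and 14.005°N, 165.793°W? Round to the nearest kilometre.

6657 km

Δλ = -165.793 − 146.355 = -312.148°; wrapped into (−180°, 180°]: 47.852°.
Δφ = 14.005 − -23.341 = 37.346°.
a = sin²(Δφ/2) + cos φ₁ · cos φ₂ · sin²(Δλ/2) = 0.249033.
c = 2·atan2(√a, √(1−a)) = 1.04496 rad → d = 6371·c ≈ 6657.47 km.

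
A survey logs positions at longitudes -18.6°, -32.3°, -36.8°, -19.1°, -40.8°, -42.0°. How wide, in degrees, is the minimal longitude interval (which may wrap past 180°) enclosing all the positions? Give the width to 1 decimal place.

Sort the longitudes: -42.0°, -40.8°, -36.8°, -32.3°, -19.1°, -18.6°.
Eastward gaps between consecutive values (wrapping around): 1.2°, 4.0°, 4.5°, 13.2°, 0.5°, 336.6°.
Largest gap = 336.6° ⇒ minimal covering band is its complement: 360° − 336.6° = 23.4°.
Band runs from -42.0° eastward to -18.6°.

23.4°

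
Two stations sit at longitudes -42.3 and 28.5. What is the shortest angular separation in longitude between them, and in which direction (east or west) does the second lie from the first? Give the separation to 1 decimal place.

70.8° east

Raw difference: 28.5 − -42.3 = 70.8°.
Normalise into (−180°, 180°]: 70.8° stays 70.8°.
Positive ⇒ the second point lies to the east; separation 70.8°.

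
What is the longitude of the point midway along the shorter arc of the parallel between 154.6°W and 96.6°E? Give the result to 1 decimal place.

Signed shortest Δλ from -154.6° to +96.6° is -108.8°.
Midpoint longitude = -154.6° + (-108.8°)/2 = -154.6° − 54.4° = -209.0°.
Normalise into (−180°, 180°]: +151.0°.
(The naïve average (-154.6 + +96.6)/2 = -29.0° is on the wrong side of the globe.)

151.0°E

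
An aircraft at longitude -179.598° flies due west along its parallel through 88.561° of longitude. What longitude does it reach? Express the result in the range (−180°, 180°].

Start at -179.598°; shift −88.561° → -268.159°.
-268.159° lies outside (−180°, 180°]; add 360° → +91.841°.

+91.841°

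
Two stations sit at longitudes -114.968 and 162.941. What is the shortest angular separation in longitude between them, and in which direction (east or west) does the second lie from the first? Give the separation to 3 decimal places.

Raw difference: 162.941 − -114.968 = 277.909°.
Normalise into (−180°, 180°]: 277.909° − 360° = -82.091°.
Negative ⇒ the second point lies to the west; separation 82.091°.

82.091° west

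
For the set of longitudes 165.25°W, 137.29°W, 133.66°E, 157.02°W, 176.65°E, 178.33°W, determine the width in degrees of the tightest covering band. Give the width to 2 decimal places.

Sort the longitudes: -178.33°, -165.25°, -157.02°, -137.29°, +133.66°, +176.65°.
Eastward gaps between consecutive values (wrapping around): 13.08°, 8.23°, 19.73°, 270.95°, 42.99°, 5.02°.
Largest gap = 270.95° ⇒ minimal covering band is its complement: 360° − 270.95° = 89.05°.
Band runs from +133.66° eastward to -137.29°, crossing the antimeridian.

89.05°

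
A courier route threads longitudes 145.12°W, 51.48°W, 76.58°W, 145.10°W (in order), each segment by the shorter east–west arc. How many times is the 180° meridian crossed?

Leg 1: -145.12° → -51.48°, shortest Δλ = 93.64° (east) — does not cross 180°.
Leg 2: -51.48° → -76.58°, shortest Δλ = -25.1° (west) — does not cross 180°.
Leg 3: -76.58° → -145.10°, shortest Δλ = -68.52° (west) — does not cross 180°.
Total crossings: 0.

0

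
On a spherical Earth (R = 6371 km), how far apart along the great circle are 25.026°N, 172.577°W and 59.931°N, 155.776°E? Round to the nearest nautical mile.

2473 nmi

Δλ = 155.776 − -172.577 = 328.353°; wrapped into (−180°, 180°]: -31.647°.
Δφ = 59.931 − 25.026 = 34.905°.
a = sin²(Δφ/2) + cos φ₁ · cos φ₂ · sin²(Δλ/2) = 0.123705.
c = 2·atan2(√a, √(1−a)) = 0.71881 rad → d = 6371·c ≈ 4579.53 km ≈ 2472.75 nmi.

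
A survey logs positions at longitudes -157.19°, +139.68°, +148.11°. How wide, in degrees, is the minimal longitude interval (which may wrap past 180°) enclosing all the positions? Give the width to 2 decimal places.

63.13°

Sort the longitudes: -157.19°, +139.68°, +148.11°.
Eastward gaps between consecutive values (wrapping around): 296.87°, 8.43°, 54.70°.
Largest gap = 296.87° ⇒ minimal covering band is its complement: 360° − 296.87° = 63.13°.
Band runs from +139.68° eastward to -157.19°, crossing the antimeridian.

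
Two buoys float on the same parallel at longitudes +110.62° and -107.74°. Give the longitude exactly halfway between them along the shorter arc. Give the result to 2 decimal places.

-178.56°

Signed shortest Δλ from +110.62° to -107.74° is +141.64°.
Midpoint longitude = +110.62° + (+141.64°)/2 = +110.62° + 70.82° = +181.44°.
Normalise into (−180°, 180°]: -178.56°.
(The naïve average (+110.62 + -107.74)/2 = 1.44° is on the wrong side of the globe.)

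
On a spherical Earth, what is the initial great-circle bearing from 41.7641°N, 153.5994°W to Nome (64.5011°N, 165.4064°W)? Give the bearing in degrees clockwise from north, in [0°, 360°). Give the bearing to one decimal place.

Δλ = -165.4064 − -153.5994 = -11.8070°.
θ = atan2( sin Δλ · cos φ₂ , cos φ₁ · sin φ₂ − sin φ₁ · cos φ₂ · cos Δλ )
  = atan2(-0.08809, 0.39257) = -12.647° → normalised to [0°, 360°): 347.353°.

347.4°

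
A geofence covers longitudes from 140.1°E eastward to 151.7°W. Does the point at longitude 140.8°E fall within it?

Yes

Band width going east from +140.1° to -151.7°: ((-151.7 − 140.1) mod 360) = 68.2°.
Offset of +140.8° east of the west edge: ((140.8 − 140.1) mod 360) = 0.7°.
0.7° ≤ 68.2° ⇒ inside.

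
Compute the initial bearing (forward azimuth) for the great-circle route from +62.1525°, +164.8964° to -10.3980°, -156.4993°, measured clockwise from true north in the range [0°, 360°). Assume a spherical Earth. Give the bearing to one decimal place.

Δλ = -156.4993 − 164.8964 = -321.3957°; wrapped into (−180°, 180°]: 38.6043°.
θ = atan2( sin Δλ · cos φ₂ , cos φ₁ · sin φ₂ − sin φ₁ · cos φ₂ · cos Δλ )
  = atan2(0.61369, -0.76394) = 141.224° → normalised to [0°, 360°): 141.224°.

141.2°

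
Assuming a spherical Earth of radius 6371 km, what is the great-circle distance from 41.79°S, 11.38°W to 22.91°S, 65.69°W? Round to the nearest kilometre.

Δλ = -65.69 − -11.38 = -54.31°.
Δφ = -22.91 − -41.79 = 18.88°.
a = sin²(Δφ/2) + cos φ₁ · cos φ₂ · sin²(Δλ/2) = 0.169957.
c = 2·atan2(√a, √(1−a)) = 0.84986 rad → d = 6371·c ≈ 5414.48 km.

5414 km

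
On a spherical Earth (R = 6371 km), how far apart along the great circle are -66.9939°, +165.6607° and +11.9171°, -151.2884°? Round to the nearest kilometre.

Δλ = -151.2884 − 165.6607 = -316.9491°; wrapped into (−180°, 180°]: 43.0509°.
Δφ = 11.9171 − -66.9939 = 78.9110°.
a = sin²(Δφ/2) + cos φ₁ · cos φ₂ · sin²(Δλ/2) = 0.455315.
c = 2·atan2(√a, √(1−a)) = 1.48131 rad → d = 6371·c ≈ 9437.41 km.

9437 km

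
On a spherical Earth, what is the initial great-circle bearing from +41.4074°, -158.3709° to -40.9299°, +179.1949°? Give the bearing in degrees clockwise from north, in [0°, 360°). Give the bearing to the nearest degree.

Δλ = 179.1949 − -158.3709 = 337.5658°; wrapped into (−180°, 180°]: -22.4342°.
θ = atan2( sin Δλ · cos φ₂ , cos φ₁ · sin φ₂ − sin φ₁ · cos φ₂ · cos Δλ )
  = atan2(-0.28832, -0.95325) = -163.172° → normalised to [0°, 360°): 196.828°.

197°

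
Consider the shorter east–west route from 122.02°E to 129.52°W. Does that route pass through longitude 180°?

Naïve |-129.52 − 122.02| = 251.54° > 180°, so the shorter arc goes the other way round — across 180°.
Signed shortest Δλ = ((-129.52 − 122.02 + 180) mod 360) − 180 = 108.46°.
Going east by 108.46° from +122.02° passes through 180° before reaching -129.52°.

Yes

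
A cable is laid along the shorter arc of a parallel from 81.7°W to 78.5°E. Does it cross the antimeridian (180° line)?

Signed shortest Δλ = ((78.5 − -81.7 + 180) mod 360) − 180 = 160.2°.
Going east by 160.2° from -81.7° reaches +78.5° without touching 180°.

No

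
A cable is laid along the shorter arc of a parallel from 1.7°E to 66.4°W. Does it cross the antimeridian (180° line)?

Signed shortest Δλ = ((-66.4 − 1.7 + 180) mod 360) − 180 = -68.1°.
Going west by 68.1° from +1.7° reaches -66.4° without touching 180°.

No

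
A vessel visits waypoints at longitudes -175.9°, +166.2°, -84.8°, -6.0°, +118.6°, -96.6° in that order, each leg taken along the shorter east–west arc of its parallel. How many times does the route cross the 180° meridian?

Leg 1: -175.9° → +166.2°, shortest Δλ = -17.9° (west) — crosses 180°.
Leg 2: +166.2° → -84.8°, shortest Δλ = 109.0° (east) — crosses 180°.
Leg 3: -84.8° → -6.0°, shortest Δλ = 78.8° (east) — does not cross 180°.
Leg 4: -6.0° → +118.6°, shortest Δλ = 124.6° (east) — does not cross 180°.
Leg 5: +118.6° → -96.6°, shortest Δλ = 144.8° (east) — crosses 180°.
Total crossings: 3.

3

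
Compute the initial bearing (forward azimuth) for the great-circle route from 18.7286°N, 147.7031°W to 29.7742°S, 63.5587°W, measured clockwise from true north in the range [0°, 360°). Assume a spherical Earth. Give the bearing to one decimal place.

Δλ = -63.5587 − -147.7031 = 84.1444°.
θ = atan2( sin Δλ · cos φ₂ , cos φ₁ · sin φ₂ − sin φ₁ · cos φ₂ · cos Δλ )
  = atan2(0.86346, -0.49872) = 120.010° → normalised to [0°, 360°): 120.010°.

120.0°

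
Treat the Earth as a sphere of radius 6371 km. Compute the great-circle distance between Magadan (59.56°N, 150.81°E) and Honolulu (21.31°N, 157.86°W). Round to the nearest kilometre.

Δλ = -157.86 − 150.81 = -308.67°; wrapped into (−180°, 180°]: 51.33°.
Δφ = 21.31 − 59.56 = -38.25°.
a = sin²(Δφ/2) + cos φ₁ · cos φ₂ · sin²(Δλ/2) = 0.195880.
c = 2·atan2(√a, √(1−a)) = 0.91695 rad → d = 6371·c ≈ 5841.92 km.

5842 km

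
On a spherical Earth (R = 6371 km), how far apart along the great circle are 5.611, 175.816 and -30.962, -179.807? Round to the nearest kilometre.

Δλ = -179.807 − 175.816 = -355.623°; wrapped into (−180°, 180°]: 4.377°.
Δφ = -30.962 − 5.611 = -36.573°.
a = sin²(Δφ/2) + cos φ₁ · cos φ₂ · sin²(Δλ/2) = 0.099695.
c = 2·atan2(√a, √(1−a)) = 0.64248 rad → d = 6371·c ≈ 4093.27 km.

4093 km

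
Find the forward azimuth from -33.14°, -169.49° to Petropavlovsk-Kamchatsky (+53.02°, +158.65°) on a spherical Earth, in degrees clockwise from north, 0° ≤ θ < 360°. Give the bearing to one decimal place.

341.5°

Δλ = 158.65 − -169.49 = 328.14°; wrapped into (−180°, 180°]: -31.86°.
θ = atan2( sin Δλ · cos φ₂ , cos φ₁ · sin φ₂ − sin φ₁ · cos φ₂ · cos Δλ )
  = atan2(-0.31752, 0.94821) = -18.514° → normalised to [0°, 360°): 341.486°.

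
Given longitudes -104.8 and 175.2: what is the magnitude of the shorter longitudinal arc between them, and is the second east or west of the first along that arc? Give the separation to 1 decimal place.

80.0° west

Raw difference: 175.2 − -104.8 = 280.0°.
Normalise into (−180°, 180°]: 280.0° − 360° = -80.0°.
Negative ⇒ the second point lies to the west; separation 80.0°.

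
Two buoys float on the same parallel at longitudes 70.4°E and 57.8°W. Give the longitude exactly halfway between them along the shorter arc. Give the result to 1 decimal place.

6.3°E

Signed shortest Δλ from +70.4° to -57.8° is -128.2°.
Midpoint longitude = +70.4° + (-128.2°)/2 = +70.4° − 64.1° = +6.3°.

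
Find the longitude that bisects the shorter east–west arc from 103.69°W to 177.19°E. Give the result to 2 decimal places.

Signed shortest Δλ from -103.69° to +177.19° is -79.12°.
Midpoint longitude = -103.69° + (-79.12°)/2 = -103.69° − 39.56° = -143.25°.
(The naïve average (-103.69 + +177.19)/2 = 36.75° is on the wrong side of the globe.)

143.25°W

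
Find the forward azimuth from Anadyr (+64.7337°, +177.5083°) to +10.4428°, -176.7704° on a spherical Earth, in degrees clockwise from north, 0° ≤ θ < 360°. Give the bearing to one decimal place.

173.1°

Δλ = -176.7704 − 177.5083 = -354.2787°; wrapped into (−180°, 180°]: 5.7213°.
θ = atan2( sin Δλ · cos φ₂ , cos φ₁ · sin φ₂ − sin φ₁ · cos φ₂ · cos Δλ )
  = atan2(0.09804, -0.80756) = 173.078° → normalised to [0°, 360°): 173.078°.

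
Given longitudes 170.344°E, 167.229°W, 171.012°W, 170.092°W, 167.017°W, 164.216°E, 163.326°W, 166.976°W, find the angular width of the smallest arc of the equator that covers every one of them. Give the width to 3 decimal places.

Sort the longitudes: -171.012°, -170.092°, -167.229°, -167.017°, -166.976°, -163.326°, +164.216°, +170.344°.
Eastward gaps between consecutive values (wrapping around): 0.920°, 2.863°, 0.212°, 0.041°, 3.650°, 327.542°, 6.128°, 18.644°.
Largest gap = 327.542° ⇒ minimal covering band is its complement: 360° − 327.542° = 32.458°.
Band runs from +164.216° eastward to -163.326°, crossing the antimeridian.

32.458°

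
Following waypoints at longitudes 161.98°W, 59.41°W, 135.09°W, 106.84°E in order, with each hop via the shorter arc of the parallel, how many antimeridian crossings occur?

Leg 1: -161.98° → -59.41°, shortest Δλ = 102.57° (east) — does not cross 180°.
Leg 2: -59.41° → -135.09°, shortest Δλ = -75.68° (west) — does not cross 180°.
Leg 3: -135.09° → +106.84°, shortest Δλ = -118.07° (west) — crosses 180°.
Total crossings: 1.

1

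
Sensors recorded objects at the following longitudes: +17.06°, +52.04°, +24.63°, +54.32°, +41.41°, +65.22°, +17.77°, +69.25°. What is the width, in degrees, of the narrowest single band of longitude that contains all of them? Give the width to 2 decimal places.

52.19°

Sort the longitudes: +17.06°, +17.77°, +24.63°, +41.41°, +52.04°, +54.32°, +65.22°, +69.25°.
Eastward gaps between consecutive values (wrapping around): 0.71°, 6.86°, 16.78°, 10.63°, 2.28°, 10.90°, 4.03°, 307.81°.
Largest gap = 307.81° ⇒ minimal covering band is its complement: 360° − 307.81° = 52.19°.
Band runs from +17.06° eastward to +69.25°.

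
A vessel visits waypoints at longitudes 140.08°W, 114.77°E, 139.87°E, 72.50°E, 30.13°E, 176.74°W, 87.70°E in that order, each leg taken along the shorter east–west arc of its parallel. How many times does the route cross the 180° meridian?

3

Leg 1: -140.08° → +114.77°, shortest Δλ = -105.15° (west) — crosses 180°.
Leg 2: +114.77° → +139.87°, shortest Δλ = 25.1° (east) — does not cross 180°.
Leg 3: +139.87° → +72.50°, shortest Δλ = -67.37° (west) — does not cross 180°.
Leg 4: +72.50° → +30.13°, shortest Δλ = -42.37° (west) — does not cross 180°.
Leg 5: +30.13° → -176.74°, shortest Δλ = 153.13° (east) — crosses 180°.
Leg 6: -176.74° → +87.70°, shortest Δλ = -95.56° (west) — crosses 180°.
Total crossings: 3.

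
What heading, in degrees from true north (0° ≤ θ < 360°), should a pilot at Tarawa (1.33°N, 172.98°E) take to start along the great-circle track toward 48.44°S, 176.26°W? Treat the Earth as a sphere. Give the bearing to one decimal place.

Δλ = -176.26 − 172.98 = -349.24°; wrapped into (−180°, 180°]: 10.76°.
θ = atan2( sin Δλ · cos φ₂ , cos φ₁ · sin φ₂ − sin φ₁ · cos φ₂ · cos Δλ )
  = atan2(0.12385, -0.76319) = 170.782° → normalised to [0°, 360°): 170.782°.

170.8°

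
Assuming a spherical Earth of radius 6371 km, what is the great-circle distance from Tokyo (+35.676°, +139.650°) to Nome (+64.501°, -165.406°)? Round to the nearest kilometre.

4820 km

Δλ = -165.406 − 139.650 = -305.056°; wrapped into (−180°, 180°]: 54.944°.
Δφ = 64.501 − 35.676 = 28.825°.
a = sin²(Δφ/2) + cos φ₁ · cos φ₂ · sin²(Δλ/2) = 0.136373.
c = 2·atan2(√a, √(1−a)) = 0.75648 rad → d = 6371·c ≈ 4819.55 km.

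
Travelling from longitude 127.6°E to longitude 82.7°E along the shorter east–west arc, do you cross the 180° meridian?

No

Signed shortest Δλ = ((82.7 − 127.6 + 180) mod 360) − 180 = -44.9°.
Going west by 44.9° from +127.6° reaches +82.7° without touching 180°.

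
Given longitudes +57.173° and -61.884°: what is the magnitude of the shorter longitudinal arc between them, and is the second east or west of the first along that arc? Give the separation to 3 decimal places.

Raw difference: -61.884 − 57.173 = -119.057°.
Normalise into (−180°, 180°]: -119.057° stays -119.057°.
Negative ⇒ the second point lies to the west; separation 119.057°.

119.057° west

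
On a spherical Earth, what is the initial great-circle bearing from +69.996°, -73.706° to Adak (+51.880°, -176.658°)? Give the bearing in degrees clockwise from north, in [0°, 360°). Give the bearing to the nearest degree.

304°

Δλ = -176.658 − -73.706 = -102.952°.
θ = atan2( sin Δλ · cos φ₂ , cos φ₁ · sin φ₂ − sin φ₁ · cos φ₂ · cos Δλ )
  = atan2(-0.60161, 0.39914) = -56.437° → normalised to [0°, 360°): 303.563°.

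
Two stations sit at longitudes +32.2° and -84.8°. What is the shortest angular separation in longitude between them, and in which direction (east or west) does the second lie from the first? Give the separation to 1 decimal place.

Raw difference: -84.8 − 32.2 = -117.0°.
Normalise into (−180°, 180°]: -117.0° stays -117.0°.
Negative ⇒ the second point lies to the west; separation 117.0°.

117.0° west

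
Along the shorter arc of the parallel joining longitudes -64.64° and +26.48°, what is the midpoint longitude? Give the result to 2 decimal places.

Signed shortest Δλ from -64.64° to +26.48° is +91.12°.
Midpoint longitude = -64.64° + (+91.12°)/2 = -64.64° + 45.56° = -19.08°.

-19.08°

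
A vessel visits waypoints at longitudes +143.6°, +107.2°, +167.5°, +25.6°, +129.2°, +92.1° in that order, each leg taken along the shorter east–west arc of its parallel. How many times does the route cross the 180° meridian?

Leg 1: +143.6° → +107.2°, shortest Δλ = -36.4° (west) — does not cross 180°.
Leg 2: +107.2° → +167.5°, shortest Δλ = 60.3° (east) — does not cross 180°.
Leg 3: +167.5° → +25.6°, shortest Δλ = -141.9° (west) — does not cross 180°.
Leg 4: +25.6° → +129.2°, shortest Δλ = 103.6° (east) — does not cross 180°.
Leg 5: +129.2° → +92.1°, shortest Δλ = -37.1° (west) — does not cross 180°.
Total crossings: 0.

0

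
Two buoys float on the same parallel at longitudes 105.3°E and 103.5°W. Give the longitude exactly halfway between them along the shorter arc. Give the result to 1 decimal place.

Signed shortest Δλ from +105.3° to -103.5° is +151.2°.
Midpoint longitude = +105.3° + (+151.2°)/2 = +105.3° + 75.6° = +180.9°.
Normalise into (−180°, 180°]: -179.1°.
(The naïve average (+105.3 + -103.5)/2 = 0.9° is on the wrong side of the globe.)

179.1°W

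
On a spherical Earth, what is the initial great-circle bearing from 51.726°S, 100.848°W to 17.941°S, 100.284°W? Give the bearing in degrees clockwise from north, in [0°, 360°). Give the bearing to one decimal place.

1.0°

Δλ = -100.284 − -100.848 = 0.564°.
θ = atan2( sin Δλ · cos φ₂ , cos φ₁ · sin φ₂ − sin φ₁ · cos φ₂ · cos Δλ )
  = atan2(0.00936, 0.55604) = 0.965° → normalised to [0°, 360°): 0.965°.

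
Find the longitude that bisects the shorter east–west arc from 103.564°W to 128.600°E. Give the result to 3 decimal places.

167.482°W

Signed shortest Δλ from -103.564° to +128.600° is -127.836°.
Midpoint longitude = -103.564° + (-127.836°)/2 = -103.564° − 63.918° = -167.482°.
(The naïve average (-103.564 + +128.600)/2 = 12.518° is on the wrong side of the globe.)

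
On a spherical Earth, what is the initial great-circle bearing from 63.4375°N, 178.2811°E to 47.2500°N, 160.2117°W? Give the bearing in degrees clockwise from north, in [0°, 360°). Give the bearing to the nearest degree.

Δλ = -160.2117 − 178.2811 = -338.4928°; wrapped into (−180°, 180°]: 21.5072°.
θ = atan2( sin Δλ · cos φ₂ , cos φ₁ · sin φ₂ − sin φ₁ · cos φ₂ · cos Δλ )
  = atan2(0.24886, -0.23651) = 133.542° → normalised to [0°, 360°): 133.542°.

134°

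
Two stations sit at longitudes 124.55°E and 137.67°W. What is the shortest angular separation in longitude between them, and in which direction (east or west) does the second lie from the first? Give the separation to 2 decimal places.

Raw difference: -137.67 − 124.55 = -262.22°.
Normalise into (−180°, 180°]: -262.22° + 360° = 97.78°.
Positive ⇒ the second point lies to the east; separation 97.78°.

97.78° east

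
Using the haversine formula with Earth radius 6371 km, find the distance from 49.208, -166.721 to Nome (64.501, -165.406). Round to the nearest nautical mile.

Δλ = -165.406 − -166.721 = 1.315°.
Δφ = 64.501 − 49.208 = 15.293°.
a = sin²(Δφ/2) + cos φ₁ · cos φ₂ · sin²(Δλ/2) = 0.017742.
c = 2·atan2(√a, √(1−a)) = 0.26719 rad → d = 6371·c ≈ 1702.29 km ≈ 919.16 nmi.

919 nmi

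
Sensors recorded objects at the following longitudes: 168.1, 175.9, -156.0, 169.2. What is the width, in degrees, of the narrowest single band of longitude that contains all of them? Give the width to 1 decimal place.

Sort the longitudes: -156.0°, +168.1°, +169.2°, +175.9°.
Eastward gaps between consecutive values (wrapping around): 324.1°, 1.1°, 6.7°, 28.1°.
Largest gap = 324.1° ⇒ minimal covering band is its complement: 360° − 324.1° = 35.9°.
Band runs from +168.1° eastward to -156.0°, crossing the antimeridian.

35.9°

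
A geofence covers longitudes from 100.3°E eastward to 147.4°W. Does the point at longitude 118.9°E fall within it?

Band width going east from +100.3° to -147.4°: ((-147.4 − 100.3) mod 360) = 112.3°.
Offset of +118.9° east of the west edge: ((118.9 − 100.3) mod 360) = 18.6°.
18.6° ≤ 112.3° ⇒ inside.

Yes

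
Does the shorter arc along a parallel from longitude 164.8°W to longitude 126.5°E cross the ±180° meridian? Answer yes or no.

Yes

Naïve |126.5 − -164.8| = 291.3° > 180°, so the shorter arc goes the other way round — across 180°.
Signed shortest Δλ = ((126.5 − -164.8 + 180) mod 360) − 180 = -68.7°.
Going west by 68.7° from -164.8° passes through 180° before reaching +126.5°.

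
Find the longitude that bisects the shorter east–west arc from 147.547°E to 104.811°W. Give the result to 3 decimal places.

Signed shortest Δλ from +147.547° to -104.811° is +107.642°.
Midpoint longitude = +147.547° + (+107.642°)/2 = +147.547° + 53.821° = +201.368°.
Normalise into (−180°, 180°]: -158.632°.
(The naïve average (+147.547 + -104.811)/2 = 21.368° is on the wrong side of the globe.)

158.632°W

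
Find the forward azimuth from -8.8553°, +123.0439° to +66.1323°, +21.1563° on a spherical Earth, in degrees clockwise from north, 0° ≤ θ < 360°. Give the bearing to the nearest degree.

336°

Δλ = 21.1563 − 123.0439 = -101.8876°.
θ = atan2( sin Δλ · cos φ₂ , cos φ₁ · sin φ₂ − sin φ₁ · cos φ₂ · cos Δλ )
  = atan2(-0.39595, 0.89075) = -23.966° → normalised to [0°, 360°): 336.034°.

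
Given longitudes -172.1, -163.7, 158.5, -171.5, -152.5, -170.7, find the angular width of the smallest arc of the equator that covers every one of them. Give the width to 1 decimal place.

Sort the longitudes: -172.1°, -171.5°, -170.7°, -163.7°, -152.5°, +158.5°.
Eastward gaps between consecutive values (wrapping around): 0.6°, 0.8°, 7.0°, 11.2°, 311.0°, 29.4°.
Largest gap = 311.0° ⇒ minimal covering band is its complement: 360° − 311.0° = 49.0°.
Band runs from +158.5° eastward to -152.5°, crossing the antimeridian.

49.0°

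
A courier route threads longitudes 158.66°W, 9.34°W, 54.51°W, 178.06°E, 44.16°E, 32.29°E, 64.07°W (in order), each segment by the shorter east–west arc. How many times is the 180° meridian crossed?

1

Leg 1: -158.66° → -9.34°, shortest Δλ = 149.32° (east) — does not cross 180°.
Leg 2: -9.34° → -54.51°, shortest Δλ = -45.17° (west) — does not cross 180°.
Leg 3: -54.51° → +178.06°, shortest Δλ = -127.43° (west) — crosses 180°.
Leg 4: +178.06° → +44.16°, shortest Δλ = -133.9° (west) — does not cross 180°.
Leg 5: +44.16° → +32.29°, shortest Δλ = -11.87° (west) — does not cross 180°.
Leg 6: +32.29° → -64.07°, shortest Δλ = -96.36° (west) — does not cross 180°.
Total crossings: 1.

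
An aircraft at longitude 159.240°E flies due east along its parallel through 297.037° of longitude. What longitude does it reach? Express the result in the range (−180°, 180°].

Start at +159.240°; shift +297.037° → +456.277°.
+456.277° lies outside (−180°, 180°]; subtract 360° → +96.277°.

96.277°E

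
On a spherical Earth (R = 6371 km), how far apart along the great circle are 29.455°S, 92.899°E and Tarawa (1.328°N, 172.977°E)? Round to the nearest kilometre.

9122 km

Δλ = 172.977 − 92.899 = 80.078°.
Δφ = 1.328 − -29.455 = 30.783°.
a = sin²(Δφ/2) + cos φ₁ · cos φ₂ · sin²(Δλ/2) = 0.430701.
c = 2·atan2(√a, √(1−a)) = 1.43175 rad → d = 6371·c ≈ 9121.68 km.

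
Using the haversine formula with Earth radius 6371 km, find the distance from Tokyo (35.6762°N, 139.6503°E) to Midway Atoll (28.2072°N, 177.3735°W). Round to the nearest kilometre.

4106 km

Δλ = -177.3735 − 139.6503 = -317.0238°; wrapped into (−180°, 180°]: 42.9762°.
Δφ = 28.2072 − 35.6762 = -7.4690°.
a = sin²(Δφ/2) + cos φ₁ · cos φ₂ · sin²(Δλ/2) = 0.100297.
c = 2·atan2(√a, √(1−a)) = 0.64449 rad → d = 6371·c ≈ 4106.05 km.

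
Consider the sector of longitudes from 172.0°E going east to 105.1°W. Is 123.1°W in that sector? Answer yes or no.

Yes

Band width going east from +172.0° to -105.1°: ((-105.1 − 172.0) mod 360) = 82.9°.
Offset of -123.1° east of the west edge: ((-123.1 − 172.0) mod 360) = 64.9°.
64.9° ≤ 82.9° ⇒ inside.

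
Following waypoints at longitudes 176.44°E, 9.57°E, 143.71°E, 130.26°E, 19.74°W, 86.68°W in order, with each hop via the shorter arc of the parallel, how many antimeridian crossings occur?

Leg 1: +176.44° → +9.57°, shortest Δλ = -166.87° (west) — does not cross 180°.
Leg 2: +9.57° → +143.71°, shortest Δλ = 134.14° (east) — does not cross 180°.
Leg 3: +143.71° → +130.26°, shortest Δλ = -13.45° (west) — does not cross 180°.
Leg 4: +130.26° → -19.74°, shortest Δλ = -150.0° (west) — does not cross 180°.
Leg 5: -19.74° → -86.68°, shortest Δλ = -66.94° (west) — does not cross 180°.
Total crossings: 0.

0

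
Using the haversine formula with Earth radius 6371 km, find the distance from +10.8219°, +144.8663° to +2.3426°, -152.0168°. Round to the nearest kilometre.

7024 km

Δλ = -152.0168 − 144.8663 = -296.8831°; wrapped into (−180°, 180°]: 63.1169°.
Δφ = 2.3426 − 10.8219 = -8.4793°.
a = sin²(Δφ/2) + cos φ₁ · cos φ₂ · sin²(Δλ/2) = 0.274283.
c = 2·atan2(√a, √(1−a)) = 1.10243 rad → d = 6371·c ≈ 7023.55 km.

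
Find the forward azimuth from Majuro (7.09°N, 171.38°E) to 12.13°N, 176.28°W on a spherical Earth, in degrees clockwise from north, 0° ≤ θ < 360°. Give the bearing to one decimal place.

66.5°

Δλ = -176.28 − 171.38 = -347.66°; wrapped into (−180°, 180°]: 12.34°.
θ = atan2( sin Δλ · cos φ₂ , cos φ₁ · sin φ₂ − sin φ₁ · cos φ₂ · cos Δλ )
  = atan2(0.20894, 0.09064) = 66.549° → normalised to [0°, 360°): 66.549°.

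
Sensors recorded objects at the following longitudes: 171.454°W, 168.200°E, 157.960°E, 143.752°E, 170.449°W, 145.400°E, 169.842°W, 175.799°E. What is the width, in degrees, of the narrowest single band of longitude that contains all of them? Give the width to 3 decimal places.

46.406°

Sort the longitudes: -171.454°, -170.449°, -169.842°, +143.752°, +145.400°, +157.960°, +168.200°, +175.799°.
Eastward gaps between consecutive values (wrapping around): 1.005°, 0.607°, 313.594°, 1.648°, 12.560°, 10.240°, 7.599°, 12.747°.
Largest gap = 313.594° ⇒ minimal covering band is its complement: 360° − 313.594° = 46.406°.
Band runs from +143.752° eastward to -169.842°, crossing the antimeridian.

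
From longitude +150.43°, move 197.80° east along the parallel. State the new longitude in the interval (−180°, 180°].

-11.77°

Start at +150.43°; shift +197.80° → +348.23°.
+348.23° lies outside (−180°, 180°]; subtract 360° → -11.77°.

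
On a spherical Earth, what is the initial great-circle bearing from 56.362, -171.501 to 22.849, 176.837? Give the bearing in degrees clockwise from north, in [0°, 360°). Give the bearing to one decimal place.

Δλ = 176.837 − -171.501 = 348.338°; wrapped into (−180°, 180°]: -11.662°.
θ = atan2( sin Δλ · cos φ₂ , cos φ₁ · sin φ₂ − sin φ₁ · cos φ₂ · cos Δλ )
  = atan2(-0.18628, -0.53629) = -160.846° → normalised to [0°, 360°): 199.154°.

199.2°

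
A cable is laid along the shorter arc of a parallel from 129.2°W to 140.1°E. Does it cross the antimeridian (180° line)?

Yes

Naïve |140.1 − -129.2| = 269.3° > 180°, so the shorter arc goes the other way round — across 180°.
Signed shortest Δλ = ((140.1 − -129.2 + 180) mod 360) − 180 = -90.7°.
Going west by 90.7° from -129.2° passes through 180° before reaching +140.1°.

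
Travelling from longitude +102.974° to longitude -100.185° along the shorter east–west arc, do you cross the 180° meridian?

Naïve |-100.185 − 102.974| = 203.159° > 180°, so the shorter arc goes the other way round — across 180°.
Signed shortest Δλ = ((-100.185 − 102.974 + 180) mod 360) − 180 = 156.841°.
Going east by 156.841° from +102.974° passes through 180° before reaching -100.185°.

Yes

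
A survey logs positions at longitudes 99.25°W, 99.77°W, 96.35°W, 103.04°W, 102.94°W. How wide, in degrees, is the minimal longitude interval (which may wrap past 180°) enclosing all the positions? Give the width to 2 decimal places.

6.69°

Sort the longitudes: -103.04°, -102.94°, -99.77°, -99.25°, -96.35°.
Eastward gaps between consecutive values (wrapping around): 0.10°, 3.17°, 0.52°, 2.90°, 353.31°.
Largest gap = 353.31° ⇒ minimal covering band is its complement: 360° − 353.31° = 6.69°.
Band runs from -103.04° eastward to -96.35°.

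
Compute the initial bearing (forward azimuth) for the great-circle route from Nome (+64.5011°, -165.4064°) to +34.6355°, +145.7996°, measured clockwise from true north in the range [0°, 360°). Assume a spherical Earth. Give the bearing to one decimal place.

Δλ = 145.7996 − -165.4064 = 311.2060°; wrapped into (−180°, 180°]: -48.7940°.
θ = atan2( sin Δλ · cos φ₂ , cos φ₁ · sin φ₂ − sin φ₁ · cos φ₂ · cos Δλ )
  = atan2(-0.61902, -0.24455) = -111.557° → normalised to [0°, 360°): 248.443°.

248.4°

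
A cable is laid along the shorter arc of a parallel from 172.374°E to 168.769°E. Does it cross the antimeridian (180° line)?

No

Signed shortest Δλ = ((168.769 − 172.374 + 180) mod 360) − 180 = -3.605°.
Going west by 3.605° from +172.374° reaches +168.769° without touching 180°.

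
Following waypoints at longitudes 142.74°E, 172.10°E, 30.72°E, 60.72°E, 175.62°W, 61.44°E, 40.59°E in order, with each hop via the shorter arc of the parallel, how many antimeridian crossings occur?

2

Leg 1: +142.74° → +172.10°, shortest Δλ = 29.36° (east) — does not cross 180°.
Leg 2: +172.10° → +30.72°, shortest Δλ = -141.38° (west) — does not cross 180°.
Leg 3: +30.72° → +60.72°, shortest Δλ = 30.0° (east) — does not cross 180°.
Leg 4: +60.72° → -175.62°, shortest Δλ = 123.66° (east) — crosses 180°.
Leg 5: -175.62° → +61.44°, shortest Δλ = -122.94° (west) — crosses 180°.
Leg 6: +61.44° → +40.59°, shortest Δλ = -20.85° (west) — does not cross 180°.
Total crossings: 2.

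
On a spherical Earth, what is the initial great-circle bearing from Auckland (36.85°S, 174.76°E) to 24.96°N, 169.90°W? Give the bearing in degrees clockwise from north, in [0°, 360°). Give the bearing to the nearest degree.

Δλ = -169.90 − 174.76 = -344.66°; wrapped into (−180°, 180°]: 15.34°.
θ = atan2( sin Δλ · cos φ₂ , cos φ₁ · sin φ₂ − sin φ₁ · cos φ₂ · cos Δλ )
  = atan2(0.23984, 0.86202) = 15.548° → normalised to [0°, 360°): 15.548°.

16°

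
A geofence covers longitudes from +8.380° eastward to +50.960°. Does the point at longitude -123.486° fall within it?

No

Band width going east from +8.380° to +50.960°: ((50.960 − 8.380) mod 360) = 42.580°.
Offset of -123.486° east of the west edge: ((-123.486 − 8.380) mod 360) = 228.134°.
228.134° > 42.580° ⇒ outside.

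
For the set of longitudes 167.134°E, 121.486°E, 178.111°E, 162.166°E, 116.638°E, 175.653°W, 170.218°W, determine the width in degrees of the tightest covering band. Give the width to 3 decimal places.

Sort the longitudes: -175.653°, -170.218°, +116.638°, +121.486°, +162.166°, +167.134°, +178.111°.
Eastward gaps between consecutive values (wrapping around): 5.435°, 286.856°, 4.848°, 40.680°, 4.968°, 10.977°, 6.236°.
Largest gap = 286.856° ⇒ minimal covering band is its complement: 360° − 286.856° = 73.144°.
Band runs from +116.638° eastward to -170.218°, crossing the antimeridian.

73.144°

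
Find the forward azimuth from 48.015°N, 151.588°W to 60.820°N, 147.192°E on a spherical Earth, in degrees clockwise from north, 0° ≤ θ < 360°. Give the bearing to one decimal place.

313.8°

Δλ = 147.192 − -151.588 = 298.780°; wrapped into (−180°, 180°]: -61.220°.
θ = atan2( sin Δλ · cos φ₂ , cos φ₁ · sin φ₂ − sin φ₁ · cos φ₂ · cos Δλ )
  = atan2(-0.42733, 0.40956) = -46.216° → normalised to [0°, 360°): 313.784°.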